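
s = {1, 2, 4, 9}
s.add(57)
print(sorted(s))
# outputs [1, 2, 4, 9, 57]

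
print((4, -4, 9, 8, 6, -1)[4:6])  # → (6, -1)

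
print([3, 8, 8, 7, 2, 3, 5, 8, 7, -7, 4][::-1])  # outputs [4, -7, 7, 8, 5, 3, 2, 7, 8, 8, 3]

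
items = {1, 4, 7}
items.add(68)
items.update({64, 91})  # {1, 4, 7, 64, 68, 91}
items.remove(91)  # {1, 4, 7, 64, 68}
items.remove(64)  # {1, 4, 7, 68}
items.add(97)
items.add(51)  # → {1, 4, 7, 51, 68, 97}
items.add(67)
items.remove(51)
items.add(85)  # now {1, 4, 7, 67, 68, 85, 97}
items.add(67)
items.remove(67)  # {1, 4, 7, 68, 85, 97}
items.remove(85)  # {1, 4, 7, 68, 97}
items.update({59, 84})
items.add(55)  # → {1, 4, 7, 55, 59, 68, 84, 97}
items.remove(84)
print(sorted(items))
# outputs [1, 4, 7, 55, 59, 68, 97]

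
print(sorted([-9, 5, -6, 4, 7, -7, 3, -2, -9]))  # [-9, -9, -7, -6, -2, 3, 4, 5, 7]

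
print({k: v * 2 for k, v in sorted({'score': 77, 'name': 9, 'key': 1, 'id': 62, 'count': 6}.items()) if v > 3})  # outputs {'count': 12, 'id': 124, 'name': 18, 'score': 154}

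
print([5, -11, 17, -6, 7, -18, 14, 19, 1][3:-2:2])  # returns [-6, -18]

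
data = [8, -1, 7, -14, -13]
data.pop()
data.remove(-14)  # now [8, -1, 7]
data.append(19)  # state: [8, -1, 7, 19]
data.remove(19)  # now [8, -1, 7]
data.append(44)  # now [8, -1, 7, 44]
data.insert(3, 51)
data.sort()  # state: [-1, 7, 8, 44, 51]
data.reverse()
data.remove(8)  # [51, 44, 7, -1]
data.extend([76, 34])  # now [51, 44, 7, -1, 76, 34]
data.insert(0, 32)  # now [32, 51, 44, 7, -1, 76, 34]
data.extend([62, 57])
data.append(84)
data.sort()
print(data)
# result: [-1, 7, 32, 34, 44, 51, 57, 62, 76, 84]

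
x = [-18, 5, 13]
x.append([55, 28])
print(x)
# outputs [-18, 5, 13, [55, 28]]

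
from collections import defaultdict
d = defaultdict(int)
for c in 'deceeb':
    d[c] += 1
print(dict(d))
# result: {'d': 1, 'e': 3, 'c': 1, 'b': 1}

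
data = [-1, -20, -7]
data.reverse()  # [-7, -20, -1]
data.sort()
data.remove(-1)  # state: [-20, -7]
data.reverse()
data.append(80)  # [-7, -20, 80]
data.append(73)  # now [-7, -20, 80, 73]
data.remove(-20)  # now [-7, 80, 73]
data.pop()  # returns 73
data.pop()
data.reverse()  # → [-7]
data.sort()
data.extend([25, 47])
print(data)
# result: [-7, 25, 47]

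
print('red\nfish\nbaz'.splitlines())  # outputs ['red', 'fish', 'baz']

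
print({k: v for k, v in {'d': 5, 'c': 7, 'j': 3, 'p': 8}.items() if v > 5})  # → {'c': 7, 'p': 8}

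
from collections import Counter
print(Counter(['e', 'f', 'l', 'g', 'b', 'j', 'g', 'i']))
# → Counter({'g': 2, 'e': 1, 'f': 1, 'l': 1, 'b': 1, 'j': 1, 'i': 1})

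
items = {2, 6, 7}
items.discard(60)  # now {2, 6, 7}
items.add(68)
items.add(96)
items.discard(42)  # {2, 6, 7, 68, 96}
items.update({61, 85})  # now {2, 6, 7, 61, 68, 85, 96}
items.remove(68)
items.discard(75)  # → {2, 6, 7, 61, 85, 96}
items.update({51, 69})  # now {2, 6, 7, 51, 61, 69, 85, 96}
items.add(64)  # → {2, 6, 7, 51, 61, 64, 69, 85, 96}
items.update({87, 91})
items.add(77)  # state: {2, 6, 7, 51, 61, 64, 69, 77, 85, 87, 91, 96}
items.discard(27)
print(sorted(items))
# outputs [2, 6, 7, 51, 61, 64, 69, 77, 85, 87, 91, 96]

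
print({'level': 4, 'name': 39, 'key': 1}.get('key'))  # 1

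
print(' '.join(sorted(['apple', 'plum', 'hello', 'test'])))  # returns apple hello plum test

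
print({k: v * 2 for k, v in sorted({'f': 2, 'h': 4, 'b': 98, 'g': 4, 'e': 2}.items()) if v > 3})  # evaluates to {'b': 196, 'g': 8, 'h': 8}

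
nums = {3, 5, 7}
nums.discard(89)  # {3, 5, 7}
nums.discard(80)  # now {3, 5, 7}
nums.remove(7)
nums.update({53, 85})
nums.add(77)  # {3, 5, 53, 77, 85}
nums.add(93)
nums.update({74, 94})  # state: {3, 5, 53, 74, 77, 85, 93, 94}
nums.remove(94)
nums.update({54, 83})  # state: {3, 5, 53, 54, 74, 77, 83, 85, 93}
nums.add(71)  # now {3, 5, 53, 54, 71, 74, 77, 83, 85, 93}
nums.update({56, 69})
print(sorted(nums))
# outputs [3, 5, 53, 54, 56, 69, 71, 74, 77, 83, 85, 93]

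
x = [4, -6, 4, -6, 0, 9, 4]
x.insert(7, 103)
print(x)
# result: [4, -6, 4, -6, 0, 9, 4, 103]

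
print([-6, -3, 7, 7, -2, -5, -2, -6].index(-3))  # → 1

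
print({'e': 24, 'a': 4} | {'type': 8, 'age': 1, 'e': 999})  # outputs {'e': 999, 'a': 4, 'type': 8, 'age': 1}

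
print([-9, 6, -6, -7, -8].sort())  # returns None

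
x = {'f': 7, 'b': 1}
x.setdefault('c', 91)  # 91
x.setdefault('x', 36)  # 36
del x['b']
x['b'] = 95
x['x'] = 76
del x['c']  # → {'f': 7, 'x': 76, 'b': 95}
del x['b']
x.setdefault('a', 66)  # 66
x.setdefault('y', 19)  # 19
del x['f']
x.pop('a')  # 66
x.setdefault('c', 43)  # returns 43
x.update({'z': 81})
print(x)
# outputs {'x': 76, 'y': 19, 'c': 43, 'z': 81}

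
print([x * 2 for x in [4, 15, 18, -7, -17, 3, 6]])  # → [8, 30, 36, -14, -34, 6, 12]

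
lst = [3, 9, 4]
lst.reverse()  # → [4, 9, 3]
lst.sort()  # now [3, 4, 9]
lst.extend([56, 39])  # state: [3, 4, 9, 56, 39]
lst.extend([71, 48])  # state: [3, 4, 9, 56, 39, 71, 48]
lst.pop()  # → 48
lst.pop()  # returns 71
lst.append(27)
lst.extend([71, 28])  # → [3, 4, 9, 56, 39, 27, 71, 28]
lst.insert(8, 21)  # [3, 4, 9, 56, 39, 27, 71, 28, 21]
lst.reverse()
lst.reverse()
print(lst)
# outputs [3, 4, 9, 56, 39, 27, 71, 28, 21]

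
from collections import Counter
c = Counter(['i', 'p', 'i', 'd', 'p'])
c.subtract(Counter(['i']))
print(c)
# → Counter({'p': 2, 'i': 1, 'd': 1})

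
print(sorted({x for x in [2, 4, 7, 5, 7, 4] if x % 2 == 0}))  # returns [2, 4]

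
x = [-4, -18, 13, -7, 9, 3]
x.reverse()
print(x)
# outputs [3, 9, -7, 13, -18, -4]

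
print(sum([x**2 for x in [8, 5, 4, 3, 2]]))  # 118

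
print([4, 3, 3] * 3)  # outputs [4, 3, 3, 4, 3, 3, 4, 3, 3]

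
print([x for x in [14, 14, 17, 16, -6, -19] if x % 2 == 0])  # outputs [14, 14, 16, -6]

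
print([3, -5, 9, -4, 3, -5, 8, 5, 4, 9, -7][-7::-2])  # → [3, 9, 3]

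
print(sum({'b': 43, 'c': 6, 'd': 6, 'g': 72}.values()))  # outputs 127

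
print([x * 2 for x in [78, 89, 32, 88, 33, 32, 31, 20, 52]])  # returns [156, 178, 64, 176, 66, 64, 62, 40, 104]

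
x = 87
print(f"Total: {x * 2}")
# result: Total: 174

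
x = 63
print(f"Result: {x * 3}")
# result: Result: 189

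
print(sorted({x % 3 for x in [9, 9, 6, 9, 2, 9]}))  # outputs [0, 2]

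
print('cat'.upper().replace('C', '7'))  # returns 7AT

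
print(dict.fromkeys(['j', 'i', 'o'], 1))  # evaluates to {'j': 1, 'i': 1, 'o': 1}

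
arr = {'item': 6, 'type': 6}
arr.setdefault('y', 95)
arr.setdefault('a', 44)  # 44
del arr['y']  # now {'item': 6, 'type': 6, 'a': 44}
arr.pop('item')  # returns 6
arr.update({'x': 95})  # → {'type': 6, 'a': 44, 'x': 95}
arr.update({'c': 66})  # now {'type': 6, 'a': 44, 'x': 95, 'c': 66}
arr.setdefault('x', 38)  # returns 95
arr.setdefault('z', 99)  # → 99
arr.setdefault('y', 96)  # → 96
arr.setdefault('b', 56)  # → 56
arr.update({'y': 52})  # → {'type': 6, 'a': 44, 'x': 95, 'c': 66, 'z': 99, 'y': 52, 'b': 56}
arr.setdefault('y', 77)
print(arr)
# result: {'type': 6, 'a': 44, 'x': 95, 'c': 66, 'z': 99, 'y': 52, 'b': 56}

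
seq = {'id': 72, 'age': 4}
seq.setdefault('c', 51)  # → 51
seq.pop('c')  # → 51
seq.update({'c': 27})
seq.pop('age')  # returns 4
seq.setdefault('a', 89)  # 89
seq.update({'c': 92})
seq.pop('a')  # 89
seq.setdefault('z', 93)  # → 93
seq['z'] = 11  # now {'id': 72, 'c': 92, 'z': 11}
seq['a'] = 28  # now {'id': 72, 'c': 92, 'z': 11, 'a': 28}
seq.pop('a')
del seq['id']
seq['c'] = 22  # {'c': 22, 'z': 11}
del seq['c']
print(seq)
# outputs {'z': 11}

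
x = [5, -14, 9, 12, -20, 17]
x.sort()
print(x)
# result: [-20, -14, 5, 9, 12, 17]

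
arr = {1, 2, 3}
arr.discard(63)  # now {1, 2, 3}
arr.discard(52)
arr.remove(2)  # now {1, 3}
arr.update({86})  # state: {1, 3, 86}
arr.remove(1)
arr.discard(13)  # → {3, 86}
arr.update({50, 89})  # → {3, 50, 86, 89}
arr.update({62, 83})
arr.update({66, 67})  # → {3, 50, 62, 66, 67, 83, 86, 89}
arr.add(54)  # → {3, 50, 54, 62, 66, 67, 83, 86, 89}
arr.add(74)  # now {3, 50, 54, 62, 66, 67, 74, 83, 86, 89}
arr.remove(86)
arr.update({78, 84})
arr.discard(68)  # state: {3, 50, 54, 62, 66, 67, 74, 78, 83, 84, 89}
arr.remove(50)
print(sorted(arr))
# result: [3, 54, 62, 66, 67, 74, 78, 83, 84, 89]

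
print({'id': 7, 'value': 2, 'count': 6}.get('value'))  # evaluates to 2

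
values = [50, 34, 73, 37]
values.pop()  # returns 37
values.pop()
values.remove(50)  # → [34]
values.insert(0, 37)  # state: [37, 34]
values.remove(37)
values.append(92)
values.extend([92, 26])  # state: [34, 92, 92, 26]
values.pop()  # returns 26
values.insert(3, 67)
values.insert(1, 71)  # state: [34, 71, 92, 92, 67]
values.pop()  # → 67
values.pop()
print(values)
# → [34, 71, 92]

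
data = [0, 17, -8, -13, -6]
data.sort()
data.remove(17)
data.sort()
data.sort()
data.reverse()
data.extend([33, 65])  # [0, -6, -8, -13, 33, 65]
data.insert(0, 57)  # [57, 0, -6, -8, -13, 33, 65]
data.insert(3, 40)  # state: [57, 0, -6, 40, -8, -13, 33, 65]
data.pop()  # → 65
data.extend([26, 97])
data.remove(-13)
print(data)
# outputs [57, 0, -6, 40, -8, 33, 26, 97]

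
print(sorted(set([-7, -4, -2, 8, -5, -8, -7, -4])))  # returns [-8, -7, -5, -4, -2, 8]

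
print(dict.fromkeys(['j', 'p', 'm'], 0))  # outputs {'j': 0, 'p': 0, 'm': 0}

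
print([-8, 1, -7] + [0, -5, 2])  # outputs [-8, 1, -7, 0, -5, 2]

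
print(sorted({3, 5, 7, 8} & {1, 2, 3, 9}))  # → [3]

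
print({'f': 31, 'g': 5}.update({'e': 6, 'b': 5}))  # None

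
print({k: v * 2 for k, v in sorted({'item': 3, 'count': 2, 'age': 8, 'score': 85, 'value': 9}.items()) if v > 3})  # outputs {'age': 16, 'score': 170, 'value': 18}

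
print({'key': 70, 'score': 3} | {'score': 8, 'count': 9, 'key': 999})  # {'key': 999, 'score': 8, 'count': 9}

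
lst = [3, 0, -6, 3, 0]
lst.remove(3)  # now [0, -6, 3, 0]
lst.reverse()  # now [0, 3, -6, 0]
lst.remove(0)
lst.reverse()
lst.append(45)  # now [0, -6, 3, 45]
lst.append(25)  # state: [0, -6, 3, 45, 25]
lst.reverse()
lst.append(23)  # [25, 45, 3, -6, 0, 23]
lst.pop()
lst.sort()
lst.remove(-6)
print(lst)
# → [0, 3, 25, 45]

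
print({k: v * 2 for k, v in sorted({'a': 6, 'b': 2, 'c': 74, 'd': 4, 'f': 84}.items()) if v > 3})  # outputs {'a': 12, 'c': 148, 'd': 8, 'f': 168}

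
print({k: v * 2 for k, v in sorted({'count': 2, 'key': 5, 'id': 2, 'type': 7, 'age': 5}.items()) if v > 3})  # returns {'age': 10, 'key': 10, 'type': 14}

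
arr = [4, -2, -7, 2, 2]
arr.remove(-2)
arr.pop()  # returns 2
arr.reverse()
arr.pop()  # 4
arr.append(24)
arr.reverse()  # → [24, -7, 2]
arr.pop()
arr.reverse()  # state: [-7, 24]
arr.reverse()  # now [24, -7]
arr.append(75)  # [24, -7, 75]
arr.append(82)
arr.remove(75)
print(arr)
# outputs [24, -7, 82]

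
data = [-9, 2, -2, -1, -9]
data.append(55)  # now [-9, 2, -2, -1, -9, 55]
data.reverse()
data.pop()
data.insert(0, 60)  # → [60, 55, -9, -1, -2, 2]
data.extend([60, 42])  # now [60, 55, -9, -1, -2, 2, 60, 42]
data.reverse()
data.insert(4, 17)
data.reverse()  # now [60, 55, -9, -1, 17, -2, 2, 60, 42]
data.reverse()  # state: [42, 60, 2, -2, 17, -1, -9, 55, 60]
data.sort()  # [-9, -2, -1, 2, 17, 42, 55, 60, 60]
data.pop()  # 60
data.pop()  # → 60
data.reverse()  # [55, 42, 17, 2, -1, -2, -9]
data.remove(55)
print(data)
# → [42, 17, 2, -1, -2, -9]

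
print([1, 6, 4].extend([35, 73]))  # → None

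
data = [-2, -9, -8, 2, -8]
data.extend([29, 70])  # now [-2, -9, -8, 2, -8, 29, 70]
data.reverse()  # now [70, 29, -8, 2, -8, -9, -2]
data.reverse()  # [-2, -9, -8, 2, -8, 29, 70]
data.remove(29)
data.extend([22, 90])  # [-2, -9, -8, 2, -8, 70, 22, 90]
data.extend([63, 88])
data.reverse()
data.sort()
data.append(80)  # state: [-9, -8, -8, -2, 2, 22, 63, 70, 88, 90, 80]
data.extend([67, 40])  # [-9, -8, -8, -2, 2, 22, 63, 70, 88, 90, 80, 67, 40]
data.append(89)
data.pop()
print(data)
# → [-9, -8, -8, -2, 2, 22, 63, 70, 88, 90, 80, 67, 40]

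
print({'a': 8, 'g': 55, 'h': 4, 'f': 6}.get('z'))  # None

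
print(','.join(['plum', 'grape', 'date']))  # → plum,grape,date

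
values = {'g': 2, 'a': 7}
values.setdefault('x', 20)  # 20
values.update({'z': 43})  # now {'g': 2, 'a': 7, 'x': 20, 'z': 43}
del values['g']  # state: {'a': 7, 'x': 20, 'z': 43}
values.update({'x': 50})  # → {'a': 7, 'x': 50, 'z': 43}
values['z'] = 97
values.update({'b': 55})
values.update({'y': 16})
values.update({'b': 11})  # {'a': 7, 'x': 50, 'z': 97, 'b': 11, 'y': 16}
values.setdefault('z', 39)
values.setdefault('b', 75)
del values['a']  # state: {'x': 50, 'z': 97, 'b': 11, 'y': 16}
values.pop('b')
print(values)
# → {'x': 50, 'z': 97, 'y': 16}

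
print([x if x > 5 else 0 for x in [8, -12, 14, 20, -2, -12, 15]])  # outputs [8, 0, 14, 20, 0, 0, 15]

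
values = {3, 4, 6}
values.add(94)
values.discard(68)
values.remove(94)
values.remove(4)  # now {3, 6}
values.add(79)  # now {3, 6, 79}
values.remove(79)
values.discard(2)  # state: {3, 6}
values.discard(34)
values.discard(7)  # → {3, 6}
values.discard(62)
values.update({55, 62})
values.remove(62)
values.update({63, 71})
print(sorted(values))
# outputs [3, 6, 55, 63, 71]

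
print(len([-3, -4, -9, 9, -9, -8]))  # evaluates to 6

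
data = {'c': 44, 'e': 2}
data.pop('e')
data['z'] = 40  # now {'c': 44, 'z': 40}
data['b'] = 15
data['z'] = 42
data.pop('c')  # 44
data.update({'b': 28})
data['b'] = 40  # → {'z': 42, 'b': 40}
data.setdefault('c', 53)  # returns 53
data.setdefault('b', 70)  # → 40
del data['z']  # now {'b': 40, 'c': 53}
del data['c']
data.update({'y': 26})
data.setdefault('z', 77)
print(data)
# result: {'b': 40, 'y': 26, 'z': 77}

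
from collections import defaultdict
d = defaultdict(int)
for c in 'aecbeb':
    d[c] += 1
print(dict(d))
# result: {'a': 1, 'e': 2, 'c': 1, 'b': 2}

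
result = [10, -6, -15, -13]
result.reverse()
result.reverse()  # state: [10, -6, -15, -13]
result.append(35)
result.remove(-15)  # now [10, -6, -13, 35]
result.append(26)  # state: [10, -6, -13, 35, 26]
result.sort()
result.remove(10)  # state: [-13, -6, 26, 35]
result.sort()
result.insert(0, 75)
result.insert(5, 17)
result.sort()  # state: [-13, -6, 17, 26, 35, 75]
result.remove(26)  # [-13, -6, 17, 35, 75]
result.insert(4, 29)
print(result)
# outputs [-13, -6, 17, 35, 29, 75]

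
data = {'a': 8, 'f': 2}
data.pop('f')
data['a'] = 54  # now {'a': 54}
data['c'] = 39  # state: {'a': 54, 'c': 39}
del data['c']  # {'a': 54}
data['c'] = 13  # {'a': 54, 'c': 13}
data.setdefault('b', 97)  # 97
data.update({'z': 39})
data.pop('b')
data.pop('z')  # 39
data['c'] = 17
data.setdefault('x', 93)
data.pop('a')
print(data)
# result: {'c': 17, 'x': 93}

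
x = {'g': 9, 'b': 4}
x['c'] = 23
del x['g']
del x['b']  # {'c': 23}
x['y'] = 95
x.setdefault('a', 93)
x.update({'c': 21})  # {'c': 21, 'y': 95, 'a': 93}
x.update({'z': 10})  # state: {'c': 21, 'y': 95, 'a': 93, 'z': 10}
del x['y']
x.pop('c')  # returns 21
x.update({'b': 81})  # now {'a': 93, 'z': 10, 'b': 81}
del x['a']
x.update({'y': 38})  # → {'z': 10, 'b': 81, 'y': 38}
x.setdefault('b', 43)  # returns 81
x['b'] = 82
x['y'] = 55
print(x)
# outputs {'z': 10, 'b': 82, 'y': 55}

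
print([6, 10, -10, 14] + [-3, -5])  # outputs [6, 10, -10, 14, -3, -5]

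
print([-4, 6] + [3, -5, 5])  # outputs [-4, 6, 3, -5, 5]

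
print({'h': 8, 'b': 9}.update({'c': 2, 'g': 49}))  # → None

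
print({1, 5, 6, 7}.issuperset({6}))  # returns True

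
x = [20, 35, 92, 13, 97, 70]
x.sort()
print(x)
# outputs [13, 20, 35, 70, 92, 97]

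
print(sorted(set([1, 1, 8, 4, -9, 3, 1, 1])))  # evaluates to [-9, 1, 3, 4, 8]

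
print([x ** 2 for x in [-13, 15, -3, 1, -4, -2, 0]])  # [169, 225, 9, 1, 16, 4, 0]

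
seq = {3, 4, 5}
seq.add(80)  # {3, 4, 5, 80}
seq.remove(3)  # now {4, 5, 80}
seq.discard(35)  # {4, 5, 80}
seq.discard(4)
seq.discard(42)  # {5, 80}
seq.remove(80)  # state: {5}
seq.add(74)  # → {5, 74}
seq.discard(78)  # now {5, 74}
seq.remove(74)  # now {5}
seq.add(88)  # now {5, 88}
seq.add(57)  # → {5, 57, 88}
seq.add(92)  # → {5, 57, 88, 92}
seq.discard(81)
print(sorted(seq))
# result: [5, 57, 88, 92]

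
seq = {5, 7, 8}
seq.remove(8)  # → {5, 7}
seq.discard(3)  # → {5, 7}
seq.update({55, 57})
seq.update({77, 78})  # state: {5, 7, 55, 57, 77, 78}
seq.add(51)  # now {5, 7, 51, 55, 57, 77, 78}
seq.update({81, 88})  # {5, 7, 51, 55, 57, 77, 78, 81, 88}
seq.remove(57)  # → {5, 7, 51, 55, 77, 78, 81, 88}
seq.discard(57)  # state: {5, 7, 51, 55, 77, 78, 81, 88}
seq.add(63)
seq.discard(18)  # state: {5, 7, 51, 55, 63, 77, 78, 81, 88}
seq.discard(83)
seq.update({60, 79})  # {5, 7, 51, 55, 60, 63, 77, 78, 79, 81, 88}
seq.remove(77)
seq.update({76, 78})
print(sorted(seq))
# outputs [5, 7, 51, 55, 60, 63, 76, 78, 79, 81, 88]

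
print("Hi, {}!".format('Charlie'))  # Hi, Charlie!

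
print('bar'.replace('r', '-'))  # ba-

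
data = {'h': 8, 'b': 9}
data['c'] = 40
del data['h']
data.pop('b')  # 9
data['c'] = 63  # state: {'c': 63}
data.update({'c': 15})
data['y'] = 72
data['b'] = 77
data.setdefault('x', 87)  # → 87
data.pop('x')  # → 87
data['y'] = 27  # {'c': 15, 'y': 27, 'b': 77}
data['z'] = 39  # {'c': 15, 'y': 27, 'b': 77, 'z': 39}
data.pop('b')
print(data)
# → {'c': 15, 'y': 27, 'z': 39}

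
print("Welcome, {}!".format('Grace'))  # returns Welcome, Grace!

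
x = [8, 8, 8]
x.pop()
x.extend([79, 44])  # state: [8, 8, 79, 44]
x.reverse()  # [44, 79, 8, 8]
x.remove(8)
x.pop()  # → 8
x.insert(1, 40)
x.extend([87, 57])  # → [44, 40, 79, 87, 57]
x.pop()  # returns 57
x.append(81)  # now [44, 40, 79, 87, 81]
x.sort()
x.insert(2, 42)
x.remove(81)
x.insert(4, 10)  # [40, 44, 42, 79, 10, 87]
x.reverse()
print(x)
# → [87, 10, 79, 42, 44, 40]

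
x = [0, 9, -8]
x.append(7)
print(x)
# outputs [0, 9, -8, 7]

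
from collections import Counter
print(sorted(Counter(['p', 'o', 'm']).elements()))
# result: ['m', 'o', 'p']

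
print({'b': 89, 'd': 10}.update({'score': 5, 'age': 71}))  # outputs None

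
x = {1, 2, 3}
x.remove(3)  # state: {1, 2}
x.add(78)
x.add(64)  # {1, 2, 64, 78}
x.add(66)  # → {1, 2, 64, 66, 78}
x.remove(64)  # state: {1, 2, 66, 78}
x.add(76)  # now {1, 2, 66, 76, 78}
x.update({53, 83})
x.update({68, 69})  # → {1, 2, 53, 66, 68, 69, 76, 78, 83}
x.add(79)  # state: {1, 2, 53, 66, 68, 69, 76, 78, 79, 83}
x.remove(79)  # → {1, 2, 53, 66, 68, 69, 76, 78, 83}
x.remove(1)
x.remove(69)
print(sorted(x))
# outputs [2, 53, 66, 68, 76, 78, 83]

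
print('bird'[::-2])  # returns di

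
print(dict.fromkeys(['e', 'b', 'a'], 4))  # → {'e': 4, 'b': 4, 'a': 4}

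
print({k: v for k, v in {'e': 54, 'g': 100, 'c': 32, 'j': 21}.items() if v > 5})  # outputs {'e': 54, 'g': 100, 'c': 32, 'j': 21}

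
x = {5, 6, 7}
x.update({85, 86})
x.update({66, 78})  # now {5, 6, 7, 66, 78, 85, 86}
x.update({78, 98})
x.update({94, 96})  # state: {5, 6, 7, 66, 78, 85, 86, 94, 96, 98}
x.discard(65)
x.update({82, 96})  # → {5, 6, 7, 66, 78, 82, 85, 86, 94, 96, 98}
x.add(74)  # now {5, 6, 7, 66, 74, 78, 82, 85, 86, 94, 96, 98}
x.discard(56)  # {5, 6, 7, 66, 74, 78, 82, 85, 86, 94, 96, 98}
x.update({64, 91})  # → {5, 6, 7, 64, 66, 74, 78, 82, 85, 86, 91, 94, 96, 98}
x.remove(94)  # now {5, 6, 7, 64, 66, 74, 78, 82, 85, 86, 91, 96, 98}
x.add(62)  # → {5, 6, 7, 62, 64, 66, 74, 78, 82, 85, 86, 91, 96, 98}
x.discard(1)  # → {5, 6, 7, 62, 64, 66, 74, 78, 82, 85, 86, 91, 96, 98}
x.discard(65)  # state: {5, 6, 7, 62, 64, 66, 74, 78, 82, 85, 86, 91, 96, 98}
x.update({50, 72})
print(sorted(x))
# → [5, 6, 7, 50, 62, 64, 66, 72, 74, 78, 82, 85, 86, 91, 96, 98]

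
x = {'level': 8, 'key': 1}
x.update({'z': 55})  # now {'level': 8, 'key': 1, 'z': 55}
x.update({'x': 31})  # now {'level': 8, 'key': 1, 'z': 55, 'x': 31}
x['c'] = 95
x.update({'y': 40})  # {'level': 8, 'key': 1, 'z': 55, 'x': 31, 'c': 95, 'y': 40}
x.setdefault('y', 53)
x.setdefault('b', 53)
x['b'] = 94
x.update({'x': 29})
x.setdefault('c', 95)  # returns 95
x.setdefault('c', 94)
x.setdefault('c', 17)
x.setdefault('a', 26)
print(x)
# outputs {'level': 8, 'key': 1, 'z': 55, 'x': 29, 'c': 95, 'y': 40, 'b': 94, 'a': 26}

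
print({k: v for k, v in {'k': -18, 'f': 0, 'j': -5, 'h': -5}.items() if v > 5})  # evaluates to {}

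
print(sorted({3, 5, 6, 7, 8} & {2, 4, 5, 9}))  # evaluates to [5]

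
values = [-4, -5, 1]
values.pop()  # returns 1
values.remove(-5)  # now [-4]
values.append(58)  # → [-4, 58]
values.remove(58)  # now [-4]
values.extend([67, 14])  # [-4, 67, 14]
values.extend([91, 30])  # [-4, 67, 14, 91, 30]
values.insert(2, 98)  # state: [-4, 67, 98, 14, 91, 30]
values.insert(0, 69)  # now [69, -4, 67, 98, 14, 91, 30]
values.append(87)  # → [69, -4, 67, 98, 14, 91, 30, 87]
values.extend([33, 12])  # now [69, -4, 67, 98, 14, 91, 30, 87, 33, 12]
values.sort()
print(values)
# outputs [-4, 12, 14, 30, 33, 67, 69, 87, 91, 98]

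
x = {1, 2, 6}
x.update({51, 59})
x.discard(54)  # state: {1, 2, 6, 51, 59}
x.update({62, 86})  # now {1, 2, 6, 51, 59, 62, 86}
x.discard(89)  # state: {1, 2, 6, 51, 59, 62, 86}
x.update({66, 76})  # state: {1, 2, 6, 51, 59, 62, 66, 76, 86}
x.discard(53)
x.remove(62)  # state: {1, 2, 6, 51, 59, 66, 76, 86}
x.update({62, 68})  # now {1, 2, 6, 51, 59, 62, 66, 68, 76, 86}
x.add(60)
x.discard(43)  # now {1, 2, 6, 51, 59, 60, 62, 66, 68, 76, 86}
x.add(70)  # {1, 2, 6, 51, 59, 60, 62, 66, 68, 70, 76, 86}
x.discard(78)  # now {1, 2, 6, 51, 59, 60, 62, 66, 68, 70, 76, 86}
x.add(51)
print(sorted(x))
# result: [1, 2, 6, 51, 59, 60, 62, 66, 68, 70, 76, 86]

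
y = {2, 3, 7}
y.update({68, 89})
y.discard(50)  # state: {2, 3, 7, 68, 89}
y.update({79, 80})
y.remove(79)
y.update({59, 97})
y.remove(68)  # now {2, 3, 7, 59, 80, 89, 97}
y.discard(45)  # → {2, 3, 7, 59, 80, 89, 97}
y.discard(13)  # {2, 3, 7, 59, 80, 89, 97}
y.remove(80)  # {2, 3, 7, 59, 89, 97}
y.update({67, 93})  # {2, 3, 7, 59, 67, 89, 93, 97}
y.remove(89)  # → {2, 3, 7, 59, 67, 93, 97}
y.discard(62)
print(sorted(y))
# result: [2, 3, 7, 59, 67, 93, 97]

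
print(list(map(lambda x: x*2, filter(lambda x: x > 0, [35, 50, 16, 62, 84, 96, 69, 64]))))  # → [70, 100, 32, 124, 168, 192, 138, 128]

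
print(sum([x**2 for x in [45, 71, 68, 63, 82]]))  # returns 22383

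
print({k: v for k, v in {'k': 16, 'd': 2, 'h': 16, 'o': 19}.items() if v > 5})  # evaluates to {'k': 16, 'h': 16, 'o': 19}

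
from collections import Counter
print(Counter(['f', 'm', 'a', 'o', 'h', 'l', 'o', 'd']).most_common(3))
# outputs [('o', 2), ('f', 1), ('m', 1)]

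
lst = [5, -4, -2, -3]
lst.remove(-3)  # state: [5, -4, -2]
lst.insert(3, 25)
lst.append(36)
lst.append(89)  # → [5, -4, -2, 25, 36, 89]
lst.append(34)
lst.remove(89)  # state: [5, -4, -2, 25, 36, 34]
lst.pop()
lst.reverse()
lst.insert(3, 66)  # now [36, 25, -2, 66, -4, 5]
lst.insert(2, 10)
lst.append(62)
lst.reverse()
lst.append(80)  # [62, 5, -4, 66, -2, 10, 25, 36, 80]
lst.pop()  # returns 80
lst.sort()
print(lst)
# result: [-4, -2, 5, 10, 25, 36, 62, 66]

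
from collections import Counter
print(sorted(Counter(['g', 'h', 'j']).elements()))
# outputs ['g', 'h', 'j']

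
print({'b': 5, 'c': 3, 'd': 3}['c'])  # 3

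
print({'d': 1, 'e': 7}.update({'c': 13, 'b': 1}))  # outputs None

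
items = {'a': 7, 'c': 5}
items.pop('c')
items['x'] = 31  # {'a': 7, 'x': 31}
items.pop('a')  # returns 7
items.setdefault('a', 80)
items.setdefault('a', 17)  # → 80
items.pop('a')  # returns 80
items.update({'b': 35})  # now {'x': 31, 'b': 35}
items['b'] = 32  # {'x': 31, 'b': 32}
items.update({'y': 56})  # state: {'x': 31, 'b': 32, 'y': 56}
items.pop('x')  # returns 31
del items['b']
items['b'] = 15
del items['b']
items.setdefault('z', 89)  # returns 89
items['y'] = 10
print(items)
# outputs {'y': 10, 'z': 89}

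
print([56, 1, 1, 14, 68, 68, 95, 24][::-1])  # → [24, 95, 68, 68, 14, 1, 1, 56]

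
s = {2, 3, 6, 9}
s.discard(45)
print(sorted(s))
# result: [2, 3, 6, 9]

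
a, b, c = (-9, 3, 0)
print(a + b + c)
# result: -6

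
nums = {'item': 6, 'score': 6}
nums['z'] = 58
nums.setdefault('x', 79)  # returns 79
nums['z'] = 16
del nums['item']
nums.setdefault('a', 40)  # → 40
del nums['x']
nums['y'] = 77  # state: {'score': 6, 'z': 16, 'a': 40, 'y': 77}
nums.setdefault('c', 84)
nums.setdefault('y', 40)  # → 77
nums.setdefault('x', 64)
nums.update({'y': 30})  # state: {'score': 6, 'z': 16, 'a': 40, 'y': 30, 'c': 84, 'x': 64}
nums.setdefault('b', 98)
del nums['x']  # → {'score': 6, 'z': 16, 'a': 40, 'y': 30, 'c': 84, 'b': 98}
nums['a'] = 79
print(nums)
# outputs {'score': 6, 'z': 16, 'a': 79, 'y': 30, 'c': 84, 'b': 98}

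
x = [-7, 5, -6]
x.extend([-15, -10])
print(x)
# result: [-7, 5, -6, -15, -10]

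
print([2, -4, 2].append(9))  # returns None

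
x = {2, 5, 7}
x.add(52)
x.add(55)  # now {2, 5, 7, 52, 55}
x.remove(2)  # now {5, 7, 52, 55}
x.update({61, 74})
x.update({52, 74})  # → {5, 7, 52, 55, 61, 74}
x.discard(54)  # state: {5, 7, 52, 55, 61, 74}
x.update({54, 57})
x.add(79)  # {5, 7, 52, 54, 55, 57, 61, 74, 79}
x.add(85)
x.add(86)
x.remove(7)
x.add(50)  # {5, 50, 52, 54, 55, 57, 61, 74, 79, 85, 86}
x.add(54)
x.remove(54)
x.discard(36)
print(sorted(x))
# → [5, 50, 52, 55, 57, 61, 74, 79, 85, 86]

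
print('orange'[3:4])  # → n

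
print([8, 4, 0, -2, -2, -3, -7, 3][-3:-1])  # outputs [-3, -7]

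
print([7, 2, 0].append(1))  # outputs None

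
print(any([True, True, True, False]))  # True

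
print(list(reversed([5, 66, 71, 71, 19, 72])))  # [72, 19, 71, 71, 66, 5]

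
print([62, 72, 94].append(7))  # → None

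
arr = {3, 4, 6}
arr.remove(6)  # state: {3, 4}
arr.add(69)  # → {3, 4, 69}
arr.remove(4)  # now {3, 69}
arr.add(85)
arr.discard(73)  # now {3, 69, 85}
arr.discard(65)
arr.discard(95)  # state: {3, 69, 85}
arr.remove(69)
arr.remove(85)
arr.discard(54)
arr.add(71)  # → {3, 71}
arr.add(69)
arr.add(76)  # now {3, 69, 71, 76}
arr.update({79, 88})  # {3, 69, 71, 76, 79, 88}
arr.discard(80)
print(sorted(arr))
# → [3, 69, 71, 76, 79, 88]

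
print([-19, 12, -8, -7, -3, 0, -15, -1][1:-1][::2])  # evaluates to [12, -7, 0]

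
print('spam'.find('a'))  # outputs 2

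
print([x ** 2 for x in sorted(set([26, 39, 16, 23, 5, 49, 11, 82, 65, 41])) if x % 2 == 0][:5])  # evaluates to [256, 676, 6724]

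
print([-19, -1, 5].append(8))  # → None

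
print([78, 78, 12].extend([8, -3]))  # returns None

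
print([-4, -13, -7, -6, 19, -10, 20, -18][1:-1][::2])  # [-13, -6, -10]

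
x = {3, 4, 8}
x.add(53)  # {3, 4, 8, 53}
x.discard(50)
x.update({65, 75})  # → {3, 4, 8, 53, 65, 75}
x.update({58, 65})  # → {3, 4, 8, 53, 58, 65, 75}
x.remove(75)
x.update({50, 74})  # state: {3, 4, 8, 50, 53, 58, 65, 74}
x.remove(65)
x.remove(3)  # {4, 8, 50, 53, 58, 74}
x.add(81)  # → {4, 8, 50, 53, 58, 74, 81}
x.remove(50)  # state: {4, 8, 53, 58, 74, 81}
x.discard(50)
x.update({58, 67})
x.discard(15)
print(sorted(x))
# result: [4, 8, 53, 58, 67, 74, 81]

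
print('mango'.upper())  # MANGO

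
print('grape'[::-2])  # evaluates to eag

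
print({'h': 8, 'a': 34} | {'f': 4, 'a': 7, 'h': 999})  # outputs {'h': 999, 'a': 7, 'f': 4}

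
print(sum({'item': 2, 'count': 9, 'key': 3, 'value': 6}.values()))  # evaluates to 20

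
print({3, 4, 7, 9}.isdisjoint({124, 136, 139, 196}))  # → True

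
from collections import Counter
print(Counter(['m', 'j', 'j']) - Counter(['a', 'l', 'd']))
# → Counter({'j': 2, 'm': 1})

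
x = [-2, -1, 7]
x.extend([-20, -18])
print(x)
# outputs [-2, -1, 7, -20, -18]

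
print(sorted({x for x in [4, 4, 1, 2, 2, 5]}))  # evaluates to [1, 2, 4, 5]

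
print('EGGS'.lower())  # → eggs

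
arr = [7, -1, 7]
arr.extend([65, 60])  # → [7, -1, 7, 65, 60]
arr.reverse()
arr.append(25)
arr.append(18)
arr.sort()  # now [-1, 7, 7, 18, 25, 60, 65]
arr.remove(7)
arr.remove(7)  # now [-1, 18, 25, 60, 65]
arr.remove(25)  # [-1, 18, 60, 65]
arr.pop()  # 65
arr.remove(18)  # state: [-1, 60]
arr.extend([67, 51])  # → [-1, 60, 67, 51]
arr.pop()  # 51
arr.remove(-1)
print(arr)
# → [60, 67]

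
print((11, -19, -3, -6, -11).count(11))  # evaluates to 1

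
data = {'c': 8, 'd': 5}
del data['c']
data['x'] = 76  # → {'d': 5, 'x': 76}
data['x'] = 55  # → {'d': 5, 'x': 55}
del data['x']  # {'d': 5}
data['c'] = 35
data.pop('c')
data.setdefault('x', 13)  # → 13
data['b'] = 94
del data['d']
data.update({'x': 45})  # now {'x': 45, 'b': 94}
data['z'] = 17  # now {'x': 45, 'b': 94, 'z': 17}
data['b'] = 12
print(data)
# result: {'x': 45, 'b': 12, 'z': 17}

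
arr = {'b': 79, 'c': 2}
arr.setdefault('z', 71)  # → 71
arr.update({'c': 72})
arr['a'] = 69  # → {'b': 79, 'c': 72, 'z': 71, 'a': 69}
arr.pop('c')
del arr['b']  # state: {'z': 71, 'a': 69}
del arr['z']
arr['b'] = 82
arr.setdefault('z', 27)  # 27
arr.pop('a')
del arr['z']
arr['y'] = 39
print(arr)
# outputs {'b': 82, 'y': 39}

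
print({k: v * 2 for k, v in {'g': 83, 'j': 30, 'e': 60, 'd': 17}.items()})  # {'g': 166, 'j': 60, 'e': 120, 'd': 34}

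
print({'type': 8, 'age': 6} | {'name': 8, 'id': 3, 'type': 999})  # {'type': 999, 'age': 6, 'name': 8, 'id': 3}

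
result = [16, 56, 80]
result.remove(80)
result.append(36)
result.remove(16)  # [56, 36]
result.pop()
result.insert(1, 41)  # [56, 41]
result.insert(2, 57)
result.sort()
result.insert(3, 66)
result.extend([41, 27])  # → [41, 56, 57, 66, 41, 27]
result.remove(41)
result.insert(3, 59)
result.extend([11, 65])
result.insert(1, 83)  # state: [56, 83, 57, 66, 59, 41, 27, 11, 65]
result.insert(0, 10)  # [10, 56, 83, 57, 66, 59, 41, 27, 11, 65]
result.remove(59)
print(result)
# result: [10, 56, 83, 57, 66, 41, 27, 11, 65]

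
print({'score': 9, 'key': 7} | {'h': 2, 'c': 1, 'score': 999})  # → {'score': 999, 'key': 7, 'h': 2, 'c': 1}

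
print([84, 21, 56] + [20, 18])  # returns [84, 21, 56, 20, 18]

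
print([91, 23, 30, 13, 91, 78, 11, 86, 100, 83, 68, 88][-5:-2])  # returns [86, 100, 83]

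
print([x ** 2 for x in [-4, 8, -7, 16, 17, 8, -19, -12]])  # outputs [16, 64, 49, 256, 289, 64, 361, 144]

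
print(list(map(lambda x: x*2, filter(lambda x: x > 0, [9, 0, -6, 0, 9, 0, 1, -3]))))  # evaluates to [18, 18, 2]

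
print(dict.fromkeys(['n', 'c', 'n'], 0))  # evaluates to {'n': 0, 'c': 0}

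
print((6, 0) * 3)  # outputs (6, 0, 6, 0, 6, 0)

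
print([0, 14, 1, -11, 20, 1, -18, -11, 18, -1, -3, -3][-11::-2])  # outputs [14]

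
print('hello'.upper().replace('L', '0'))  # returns HE00O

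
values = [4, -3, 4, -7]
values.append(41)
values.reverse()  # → [41, -7, 4, -3, 4]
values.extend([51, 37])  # [41, -7, 4, -3, 4, 51, 37]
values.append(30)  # [41, -7, 4, -3, 4, 51, 37, 30]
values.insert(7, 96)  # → [41, -7, 4, -3, 4, 51, 37, 96, 30]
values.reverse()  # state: [30, 96, 37, 51, 4, -3, 4, -7, 41]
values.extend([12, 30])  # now [30, 96, 37, 51, 4, -3, 4, -7, 41, 12, 30]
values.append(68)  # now [30, 96, 37, 51, 4, -3, 4, -7, 41, 12, 30, 68]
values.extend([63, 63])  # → [30, 96, 37, 51, 4, -3, 4, -7, 41, 12, 30, 68, 63, 63]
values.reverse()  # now [63, 63, 68, 30, 12, 41, -7, 4, -3, 4, 51, 37, 96, 30]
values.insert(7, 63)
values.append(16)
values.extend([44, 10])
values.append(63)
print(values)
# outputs [63, 63, 68, 30, 12, 41, -7, 63, 4, -3, 4, 51, 37, 96, 30, 16, 44, 10, 63]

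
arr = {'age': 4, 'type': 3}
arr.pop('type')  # 3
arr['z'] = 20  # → {'age': 4, 'z': 20}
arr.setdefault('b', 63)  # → 63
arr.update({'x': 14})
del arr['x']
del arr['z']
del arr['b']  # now {'age': 4}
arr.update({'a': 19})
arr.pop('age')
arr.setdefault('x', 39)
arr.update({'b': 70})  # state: {'a': 19, 'x': 39, 'b': 70}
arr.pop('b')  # 70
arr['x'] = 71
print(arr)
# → {'a': 19, 'x': 71}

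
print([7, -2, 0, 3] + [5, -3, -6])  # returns [7, -2, 0, 3, 5, -3, -6]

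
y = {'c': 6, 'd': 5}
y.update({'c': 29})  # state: {'c': 29, 'd': 5}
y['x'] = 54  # {'c': 29, 'd': 5, 'x': 54}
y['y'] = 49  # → {'c': 29, 'd': 5, 'x': 54, 'y': 49}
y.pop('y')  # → 49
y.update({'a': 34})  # {'c': 29, 'd': 5, 'x': 54, 'a': 34}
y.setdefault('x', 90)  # 54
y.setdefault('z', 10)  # 10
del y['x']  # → {'c': 29, 'd': 5, 'a': 34, 'z': 10}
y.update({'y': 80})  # {'c': 29, 'd': 5, 'a': 34, 'z': 10, 'y': 80}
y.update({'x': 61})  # {'c': 29, 'd': 5, 'a': 34, 'z': 10, 'y': 80, 'x': 61}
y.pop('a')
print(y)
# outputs {'c': 29, 'd': 5, 'z': 10, 'y': 80, 'x': 61}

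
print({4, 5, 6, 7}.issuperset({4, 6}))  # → True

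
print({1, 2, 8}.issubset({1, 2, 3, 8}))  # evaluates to True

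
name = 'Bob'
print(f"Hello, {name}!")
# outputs Hello, Bob!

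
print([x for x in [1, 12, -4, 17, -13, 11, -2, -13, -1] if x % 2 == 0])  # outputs [12, -4, -2]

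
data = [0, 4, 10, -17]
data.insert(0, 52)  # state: [52, 0, 4, 10, -17]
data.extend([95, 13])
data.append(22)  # [52, 0, 4, 10, -17, 95, 13, 22]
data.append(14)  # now [52, 0, 4, 10, -17, 95, 13, 22, 14]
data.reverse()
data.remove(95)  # [14, 22, 13, -17, 10, 4, 0, 52]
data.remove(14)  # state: [22, 13, -17, 10, 4, 0, 52]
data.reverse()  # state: [52, 0, 4, 10, -17, 13, 22]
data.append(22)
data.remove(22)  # [52, 0, 4, 10, -17, 13, 22]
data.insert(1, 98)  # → [52, 98, 0, 4, 10, -17, 13, 22]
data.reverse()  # [22, 13, -17, 10, 4, 0, 98, 52]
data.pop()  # 52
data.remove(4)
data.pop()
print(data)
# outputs [22, 13, -17, 10, 0]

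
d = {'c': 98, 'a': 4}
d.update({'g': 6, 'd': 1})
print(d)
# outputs {'c': 98, 'a': 4, 'g': 6, 'd': 1}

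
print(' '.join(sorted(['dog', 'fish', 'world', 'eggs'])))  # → dog eggs fish world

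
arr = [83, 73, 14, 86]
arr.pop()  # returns 86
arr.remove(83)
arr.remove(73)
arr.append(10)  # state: [14, 10]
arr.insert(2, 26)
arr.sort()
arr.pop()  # 26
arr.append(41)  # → [10, 14, 41]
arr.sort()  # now [10, 14, 41]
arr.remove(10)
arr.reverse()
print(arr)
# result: [41, 14]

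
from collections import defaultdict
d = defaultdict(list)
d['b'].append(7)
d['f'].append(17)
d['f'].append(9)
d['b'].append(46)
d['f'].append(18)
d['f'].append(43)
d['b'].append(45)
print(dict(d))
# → {'b': [7, 46, 45], 'f': [17, 9, 18, 43]}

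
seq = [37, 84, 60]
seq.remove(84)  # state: [37, 60]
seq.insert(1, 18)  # [37, 18, 60]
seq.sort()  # [18, 37, 60]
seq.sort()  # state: [18, 37, 60]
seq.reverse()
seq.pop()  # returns 18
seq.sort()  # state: [37, 60]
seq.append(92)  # [37, 60, 92]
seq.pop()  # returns 92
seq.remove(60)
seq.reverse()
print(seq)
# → [37]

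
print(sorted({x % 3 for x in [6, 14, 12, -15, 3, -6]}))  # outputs [0, 2]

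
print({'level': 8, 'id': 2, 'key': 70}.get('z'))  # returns None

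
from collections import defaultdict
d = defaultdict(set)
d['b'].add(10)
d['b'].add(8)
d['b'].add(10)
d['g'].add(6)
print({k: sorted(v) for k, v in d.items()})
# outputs {'b': [8, 10], 'g': [6]}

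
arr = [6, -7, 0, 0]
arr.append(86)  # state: [6, -7, 0, 0, 86]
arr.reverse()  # [86, 0, 0, -7, 6]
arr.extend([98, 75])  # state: [86, 0, 0, -7, 6, 98, 75]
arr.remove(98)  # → [86, 0, 0, -7, 6, 75]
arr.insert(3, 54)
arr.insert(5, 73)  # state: [86, 0, 0, 54, -7, 73, 6, 75]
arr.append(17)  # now [86, 0, 0, 54, -7, 73, 6, 75, 17]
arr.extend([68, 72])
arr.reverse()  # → [72, 68, 17, 75, 6, 73, -7, 54, 0, 0, 86]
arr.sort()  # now [-7, 0, 0, 6, 17, 54, 68, 72, 73, 75, 86]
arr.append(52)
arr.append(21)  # [-7, 0, 0, 6, 17, 54, 68, 72, 73, 75, 86, 52, 21]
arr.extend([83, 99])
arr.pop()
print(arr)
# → [-7, 0, 0, 6, 17, 54, 68, 72, 73, 75, 86, 52, 21, 83]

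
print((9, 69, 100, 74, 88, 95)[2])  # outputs 100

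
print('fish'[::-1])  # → hsif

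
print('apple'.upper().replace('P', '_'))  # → A__LE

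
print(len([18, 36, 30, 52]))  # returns 4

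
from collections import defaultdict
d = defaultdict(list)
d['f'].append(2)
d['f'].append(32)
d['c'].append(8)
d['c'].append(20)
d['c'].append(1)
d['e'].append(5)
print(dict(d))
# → {'f': [2, 32], 'c': [8, 20, 1], 'e': [5]}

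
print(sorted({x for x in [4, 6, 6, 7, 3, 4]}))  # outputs [3, 4, 6, 7]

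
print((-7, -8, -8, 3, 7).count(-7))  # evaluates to 1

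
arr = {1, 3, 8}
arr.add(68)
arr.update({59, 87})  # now {1, 3, 8, 59, 68, 87}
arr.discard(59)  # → {1, 3, 8, 68, 87}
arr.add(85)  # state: {1, 3, 8, 68, 85, 87}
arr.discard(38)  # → {1, 3, 8, 68, 85, 87}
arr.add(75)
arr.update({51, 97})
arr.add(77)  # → {1, 3, 8, 51, 68, 75, 77, 85, 87, 97}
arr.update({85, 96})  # {1, 3, 8, 51, 68, 75, 77, 85, 87, 96, 97}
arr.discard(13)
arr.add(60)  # {1, 3, 8, 51, 60, 68, 75, 77, 85, 87, 96, 97}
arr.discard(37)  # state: {1, 3, 8, 51, 60, 68, 75, 77, 85, 87, 96, 97}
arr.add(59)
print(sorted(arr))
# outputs [1, 3, 8, 51, 59, 60, 68, 75, 77, 85, 87, 96, 97]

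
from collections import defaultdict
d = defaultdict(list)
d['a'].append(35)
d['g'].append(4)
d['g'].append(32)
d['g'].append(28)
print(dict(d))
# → {'a': [35], 'g': [4, 32, 28]}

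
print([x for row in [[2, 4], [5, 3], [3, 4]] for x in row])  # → [2, 4, 5, 3, 3, 4]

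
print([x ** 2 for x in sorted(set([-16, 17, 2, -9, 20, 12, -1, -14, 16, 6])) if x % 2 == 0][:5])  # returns [256, 196, 4, 36, 144]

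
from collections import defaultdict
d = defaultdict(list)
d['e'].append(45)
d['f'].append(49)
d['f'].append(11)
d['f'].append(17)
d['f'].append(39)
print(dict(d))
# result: {'e': [45], 'f': [49, 11, 17, 39]}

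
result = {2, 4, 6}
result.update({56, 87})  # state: {2, 4, 6, 56, 87}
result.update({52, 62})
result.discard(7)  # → {2, 4, 6, 52, 56, 62, 87}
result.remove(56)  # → {2, 4, 6, 52, 62, 87}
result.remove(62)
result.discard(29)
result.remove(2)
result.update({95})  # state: {4, 6, 52, 87, 95}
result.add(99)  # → {4, 6, 52, 87, 95, 99}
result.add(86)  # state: {4, 6, 52, 86, 87, 95, 99}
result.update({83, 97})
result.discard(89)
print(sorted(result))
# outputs [4, 6, 52, 83, 86, 87, 95, 97, 99]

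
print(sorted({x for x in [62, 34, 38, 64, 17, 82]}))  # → [17, 34, 38, 62, 64, 82]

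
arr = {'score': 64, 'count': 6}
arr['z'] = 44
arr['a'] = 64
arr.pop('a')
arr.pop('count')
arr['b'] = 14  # {'score': 64, 'z': 44, 'b': 14}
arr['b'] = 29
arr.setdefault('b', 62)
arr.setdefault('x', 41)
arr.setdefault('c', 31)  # 31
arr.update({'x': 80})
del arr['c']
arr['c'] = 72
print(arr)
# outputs {'score': 64, 'z': 44, 'b': 29, 'x': 80, 'c': 72}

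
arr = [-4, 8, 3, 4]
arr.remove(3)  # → [-4, 8, 4]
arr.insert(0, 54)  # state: [54, -4, 8, 4]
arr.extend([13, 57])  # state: [54, -4, 8, 4, 13, 57]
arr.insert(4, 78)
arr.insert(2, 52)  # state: [54, -4, 52, 8, 4, 78, 13, 57]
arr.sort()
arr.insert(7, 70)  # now [-4, 4, 8, 13, 52, 54, 57, 70, 78]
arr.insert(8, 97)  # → [-4, 4, 8, 13, 52, 54, 57, 70, 97, 78]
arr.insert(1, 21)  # [-4, 21, 4, 8, 13, 52, 54, 57, 70, 97, 78]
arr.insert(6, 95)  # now [-4, 21, 4, 8, 13, 52, 95, 54, 57, 70, 97, 78]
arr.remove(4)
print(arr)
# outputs [-4, 21, 8, 13, 52, 95, 54, 57, 70, 97, 78]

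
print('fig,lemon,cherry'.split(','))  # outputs ['fig', 'lemon', 'cherry']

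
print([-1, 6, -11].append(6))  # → None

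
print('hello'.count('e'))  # 1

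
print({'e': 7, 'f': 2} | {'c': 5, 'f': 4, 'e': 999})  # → {'e': 999, 'f': 4, 'c': 5}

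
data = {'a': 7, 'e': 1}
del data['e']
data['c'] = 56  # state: {'a': 7, 'c': 56}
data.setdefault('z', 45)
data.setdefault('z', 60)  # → 45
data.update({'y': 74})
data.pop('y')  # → 74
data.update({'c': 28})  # {'a': 7, 'c': 28, 'z': 45}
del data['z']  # {'a': 7, 'c': 28}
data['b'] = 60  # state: {'a': 7, 'c': 28, 'b': 60}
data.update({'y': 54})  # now {'a': 7, 'c': 28, 'b': 60, 'y': 54}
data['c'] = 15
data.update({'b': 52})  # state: {'a': 7, 'c': 15, 'b': 52, 'y': 54}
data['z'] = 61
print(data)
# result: {'a': 7, 'c': 15, 'b': 52, 'y': 54, 'z': 61}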